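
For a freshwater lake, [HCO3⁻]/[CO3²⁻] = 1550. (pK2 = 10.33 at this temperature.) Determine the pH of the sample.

pH = 7.14

From K2 = [H⁺][CO3²⁻]/[HCO3⁻]:  pH = pK2 − log₁₀([HCO3⁻]/[CO3²⁻])
log₁₀(1550) = +3.190
pH = 10.33 − (+3.190) = 7.14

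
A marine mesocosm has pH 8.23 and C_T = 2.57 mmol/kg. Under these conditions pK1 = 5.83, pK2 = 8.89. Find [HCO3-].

α₁ = 1 / (1 + [H⁺]/K1 + K2/[H⁺]) = 1 / (1 + 10^-2.40 + 10^-0.66)
   = 1 / (1 + 0.0039811 + 0.21878) = 1/1.2228 = 0.8178
[HCO3⁻] = α₁ × DIC = 0.8178 × 2.57 = 2.10 mmol/kg

[HCO3⁻] = 2.10 mmol/kg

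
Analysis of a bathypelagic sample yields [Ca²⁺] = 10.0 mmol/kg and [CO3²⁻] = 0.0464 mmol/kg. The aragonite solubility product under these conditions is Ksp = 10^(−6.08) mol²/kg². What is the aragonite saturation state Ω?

Ksp = 10^(−6.08) = 8.318×10^-7
Ω = [Ca²⁺][CO3²⁻]/Ksp = (10.0×10^-3)(0.0464×10^-3) / 8.318×10^-7 = 0.558

Ω = 0.558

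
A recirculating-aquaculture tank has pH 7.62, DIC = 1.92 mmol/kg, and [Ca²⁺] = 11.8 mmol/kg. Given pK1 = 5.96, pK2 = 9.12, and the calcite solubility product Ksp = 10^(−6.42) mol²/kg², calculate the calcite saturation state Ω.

Ω = 1.79

α₂ = 1 / (1 + [H⁺]/K2 + [H⁺]²/(K1K2)) = 1 / (1 + 10^+1.50 + 10^-0.16)
   = 1 / (1 + 31.623 + 0.69183) = 1/33.315 = 0.03002
[CO3²⁻] = α₂ × DIC = 0.03002 × 1.92 = 0.05763 mmol/kg
Ksp = 10^(−6.42) = 3.802×10^-7
Ω = [Ca²⁺][CO3²⁻]/Ksp = (11.8×10^-3)(5.763×10^-5) / 3.802×10^-7 = 1.79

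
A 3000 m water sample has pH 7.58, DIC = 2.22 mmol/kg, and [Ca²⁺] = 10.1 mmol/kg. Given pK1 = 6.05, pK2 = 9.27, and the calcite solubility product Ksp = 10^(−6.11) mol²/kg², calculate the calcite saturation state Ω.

α₂ = 1 / (1 + [H⁺]/K2 + [H⁺]²/(K1K2)) = 1 / (1 + 10^+1.69 + 10^+0.16)
   = 1 / (1 + 48.978 + 1.4454) = 1/51.423 = 0.01945
[CO3²⁻] = α₂ × DIC = 0.01945 × 2.22 = 0.04317 mmol/kg
Ksp = 10^(−6.11) = 7.762×10^-7
Ω = [Ca²⁺][CO3²⁻]/Ksp = (10.1×10^-3)(4.317×10^-5) / 7.762×10^-7 = 0.562

Ω = 0.562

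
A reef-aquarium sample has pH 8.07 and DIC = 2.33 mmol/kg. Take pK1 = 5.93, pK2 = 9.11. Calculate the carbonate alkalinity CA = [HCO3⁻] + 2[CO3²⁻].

CA = [HCO3⁻] + 2[CO3²⁻] = (α₁ + 2α₂)·DIC
At pH 8.07: [H⁺]/K1 = 10^-2.14 = 0.0072444, K2/[H⁺] = 10^-1.04 = 0.091201
α₁ = 1/(1 + 0.0072444 + 0.091201) = 1/1.0984 = 0.9104; α₂ = α₁·K2/[H⁺] = 0.08303
α₁ + 2α₂ = 1.0764
CA = 1.0764 × 2.33 = 2.51 mmol/kg

CA = 2.51 mmol/kg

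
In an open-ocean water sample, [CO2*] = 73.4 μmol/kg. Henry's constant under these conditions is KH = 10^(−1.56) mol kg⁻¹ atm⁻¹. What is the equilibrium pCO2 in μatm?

KH = 10^(−1.56) = 2.754×10^-2 mol kg⁻¹ atm⁻¹
pCO2 = [CO2*]/KH = 73.4×10^-6 / 2.754×10^-2 = 2.66×10^-3 atm = 2660 μatm

pCO2 = 2660 μatm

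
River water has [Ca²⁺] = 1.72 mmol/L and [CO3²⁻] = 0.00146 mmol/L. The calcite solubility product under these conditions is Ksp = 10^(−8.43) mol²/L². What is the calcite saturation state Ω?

Ksp = 10^(−8.43) = 3.715×10^-9
Ω = [Ca²⁺][CO3²⁻]/Ksp = (1.72×10^-3)(0.00146×10^-3) / 3.715×10^-9 = 0.676

Ω = 0.676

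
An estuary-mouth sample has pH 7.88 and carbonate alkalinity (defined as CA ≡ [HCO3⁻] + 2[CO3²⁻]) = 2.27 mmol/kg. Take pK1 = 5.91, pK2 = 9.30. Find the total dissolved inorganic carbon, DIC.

CA = [HCO3⁻] + 2[CO3²⁻] = (α₁ + 2α₂)·DIC
At pH 7.88: [H⁺]/K1 = 10^-1.97 = 0.010715, K2/[H⁺] = 10^-1.42 = 0.038019
α₁ = 1/(1 + 0.010715 + 0.038019) = 1/1.0487 = 0.9535; α₂ = α₁·K2/[H⁺] = 0.03625
α₁ + 2α₂ = 1.0260
DIC = CA / (α₁ + 2α₂) = 2.27 / 1.0260 = 2.21 mmol/kg

DIC = 2.21 mmol/kg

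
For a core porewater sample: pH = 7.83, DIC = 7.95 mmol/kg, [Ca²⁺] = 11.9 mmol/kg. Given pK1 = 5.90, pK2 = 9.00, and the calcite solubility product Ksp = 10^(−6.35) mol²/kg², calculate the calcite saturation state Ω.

α₂ = 1 / (1 + [H⁺]/K2 + [H⁺]²/(K1K2)) = 1 / (1 + 10^+1.17 + 10^-0.76)
   = 1 / (1 + 14.791 + 0.17378) = 1/15.965 = 0.06264
[CO3²⁻] = α₂ × DIC = 0.06264 × 7.95 = 0.4980 mmol/kg
Ksp = 10^(−6.35) = 4.467×10^-7
Ω = [Ca²⁺][CO3²⁻]/Ksp = (11.9×10^-3)(4.980×10^-4) / 4.467×10^-7 = 13.3

Ω = 13.3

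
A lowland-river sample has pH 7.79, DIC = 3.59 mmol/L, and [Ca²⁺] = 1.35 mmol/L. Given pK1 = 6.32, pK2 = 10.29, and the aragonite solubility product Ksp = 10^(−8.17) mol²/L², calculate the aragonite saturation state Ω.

Ω = 2.19

α₂ = 1 / (1 + [H⁺]/K2 + [H⁺]²/(K1K2)) = 1 / (1 + 10^+2.50 + 10^+1.03)
   = 1 / (1 + 316.23 + 10.715) = 1/327.94 = 0.003049
[CO3²⁻] = α₂ × DIC = 0.003049 × 3.59 = 0.01095 mmol/L = 10.95 μmol/L
Ksp = 10^(−8.17) = 6.761×10^-9
Ω = [Ca²⁺][CO3²⁻]/Ksp = (1.35×10^-3)(1.095×10^-5) / 6.761×10^-9 = 2.19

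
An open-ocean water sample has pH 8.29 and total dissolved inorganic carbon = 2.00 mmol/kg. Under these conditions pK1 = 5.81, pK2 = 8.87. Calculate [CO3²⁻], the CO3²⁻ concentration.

α₂ = 1 / (1 + [H⁺]/K2 + [H⁺]²/(K1K2)) = 1 / (1 + 10^+0.58 + 10^-1.90)
   = 1 / (1 + 3.8019 + 0.012589) = 1/4.8145 = 0.2077
[CO3²⁻] = α₂ × DIC = 0.2077 × 2.00 = 0.415 mmol/kg

[CO3²⁻] = 0.415 mmol/kg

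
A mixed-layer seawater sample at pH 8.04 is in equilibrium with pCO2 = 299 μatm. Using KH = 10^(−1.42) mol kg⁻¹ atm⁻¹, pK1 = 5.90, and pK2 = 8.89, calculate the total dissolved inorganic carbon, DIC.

[CO2*] = KH · pCO2 = 10^(−1.42) × 299×10^-6 = 1.137×10^-5 mol/kg
α₀ = 1/(1 + K1/[H⁺] + K1K2/[H⁺]²) = 1/(1 + 10^+2.14 + 10^+1.29) = 0.006308
DIC = [CO2*]/α₀ = 1.137×10^-5 / 0.006308 = 1.80 mmol/kg

DIC = 1.80 mmol/kg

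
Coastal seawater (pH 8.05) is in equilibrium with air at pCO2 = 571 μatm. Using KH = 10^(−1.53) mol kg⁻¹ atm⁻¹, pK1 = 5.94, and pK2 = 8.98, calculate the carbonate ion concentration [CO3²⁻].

[CO2*] = KH · pCO2 = 10^(−1.53) × 571×10^-6 = 1.685×10^-5 mol/kg
α₀ = 1/(1 + K1/[H⁺] + K1K2/[H⁺]²) = 1/(1 + 10^+2.11 + 10^+1.18) = 0.006898
DIC = [CO2*]/α₀ = 1.685×10^-5 / 0.006898 = 2.443 mmol/kg
[CO3²⁻] = α₂·DIC; α₂ = 0.1044, so [CO3²⁻] = 0.1044 × 2.443 = 0.255 mmol/kg

[CO3²⁻] = 0.255 mmol/kg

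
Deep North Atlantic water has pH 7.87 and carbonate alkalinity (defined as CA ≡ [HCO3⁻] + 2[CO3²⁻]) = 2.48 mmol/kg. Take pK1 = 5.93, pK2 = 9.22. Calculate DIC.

CA = [HCO3⁻] + 2[CO3²⁻] = (α₁ + 2α₂)·DIC
At pH 7.87: [H⁺]/K1 = 10^-1.94 = 0.011482, K2/[H⁺] = 10^-1.35 = 0.044668
α₁ = 1/(1 + 0.011482 + 0.044668) = 1/1.0561 = 0.9468; α₂ = α₁·K2/[H⁺] = 0.04229
α₁ + 2α₂ = 1.0314
DIC = CA / (α₁ + 2α₂) = 2.48 / 1.0314 = 2.40 mmol/kg

DIC = 2.40 mmol/kg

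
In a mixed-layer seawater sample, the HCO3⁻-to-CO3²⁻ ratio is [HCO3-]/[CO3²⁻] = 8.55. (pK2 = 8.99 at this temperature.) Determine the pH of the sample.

From K2 = [H⁺][CO3²⁻]/[HCO3-]:  pH = pK2 − log₁₀([HCO3-]/[CO3²⁻])
log₁₀(8.55) = +0.932
pH = 8.99 − (+0.932) = 8.06

pH = 8.06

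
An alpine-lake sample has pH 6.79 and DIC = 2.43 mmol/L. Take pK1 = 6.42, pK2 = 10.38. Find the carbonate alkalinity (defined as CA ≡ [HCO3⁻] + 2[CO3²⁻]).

CA = 1.70 mmol/L

CA = [HCO3⁻] + 2[CO3²⁻] = (α₁ + 2α₂)·DIC
At pH 6.79: [H⁺]/K1 = 10^-0.37 = 0.42658, K2/[H⁺] = 10^-3.59 = 0.00025704
α₁ = 1/(1 + 0.42658 + 0.00025704) = 1/1.4268 = 0.7009; α₂ = α₁·K2/[H⁺] = 0.0001801
α₁ + 2α₂ = 0.7012
CA = 0.7012 × 2.43 = 1.70 mmol/L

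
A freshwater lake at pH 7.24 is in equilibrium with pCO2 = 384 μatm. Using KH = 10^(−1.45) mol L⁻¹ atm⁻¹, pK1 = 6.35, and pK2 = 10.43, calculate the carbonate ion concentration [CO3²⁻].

[CO3²⁻] = 0.0683 μmol/L

[CO2*] = KH · pCO2 = 10^(−1.45) × 384×10^-6 = 1.362×10^-5 mol/L
α₀ = 1/(1 + K1/[H⁺] + K1K2/[H⁺]²) = 1/(1 + 10^+0.89 + 10^-2.30) = 0.1141
DIC = [CO2*]/α₀ = 1.362×10^-5 / 0.1141 = 0.1195 mmol/L
[CO3²⁻] = α₂·DIC; α₂ = 0.0005716, so [CO3²⁻] = 0.0005716 × 0.1195 = 6.83×10^-5 mmol/L = 0.0683 μmol/L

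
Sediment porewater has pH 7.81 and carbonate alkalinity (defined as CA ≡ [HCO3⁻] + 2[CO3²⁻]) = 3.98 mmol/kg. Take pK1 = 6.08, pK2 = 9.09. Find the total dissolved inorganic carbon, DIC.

DIC = 3.86 mmol/kg

CA = [HCO3⁻] + 2[CO3²⁻] = (α₁ + 2α₂)·DIC
At pH 7.81: [H⁺]/K1 = 10^-1.73 = 0.018621, K2/[H⁺] = 10^-1.28 = 0.052481
α₁ = 1/(1 + 0.018621 + 0.052481) = 1/1.0711 = 0.9336; α₂ = α₁·K2/[H⁺] = 0.04900
α₁ + 2α₂ = 1.0316
DIC = CA / (α₁ + 2α₂) = 3.98 / 1.0316 = 3.86 mmol/kg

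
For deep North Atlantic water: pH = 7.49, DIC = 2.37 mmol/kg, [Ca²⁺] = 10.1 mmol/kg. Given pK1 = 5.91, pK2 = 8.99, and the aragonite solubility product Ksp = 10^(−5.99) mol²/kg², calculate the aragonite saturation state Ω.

α₂ = 1 / (1 + [H⁺]/K2 + [H⁺]²/(K1K2)) = 1 / (1 + 10^+1.50 + 10^-0.08)
   = 1 / (1 + 31.623 + 0.83176) = 1/33.455 = 0.02989
[CO3²⁻] = α₂ × DIC = 0.02989 × 2.37 = 0.07084 mmol/kg
Ksp = 10^(−5.99) = 1.023×10^-6
Ω = [Ca²⁺][CO3²⁻]/Ksp = (10.1×10^-3)(7.084×10^-5) / 1.023×10^-6 = 0.699

Ω = 0.699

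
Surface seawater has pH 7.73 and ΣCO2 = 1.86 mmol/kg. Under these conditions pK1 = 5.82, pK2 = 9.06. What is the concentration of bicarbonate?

α₁ = 1 / (1 + [H⁺]/K1 + K2/[H⁺]) = 1 / (1 + 10^-1.91 + 10^-1.33)
   = 1 / (1 + 0.012303 + 0.046774) = 1/1.0591 = 0.9442
[HCO3⁻] = α₁ × DIC = 0.9442 × 1.86 = 1.76 mmol/kg

[HCO3⁻] = 1.76 mmol/kg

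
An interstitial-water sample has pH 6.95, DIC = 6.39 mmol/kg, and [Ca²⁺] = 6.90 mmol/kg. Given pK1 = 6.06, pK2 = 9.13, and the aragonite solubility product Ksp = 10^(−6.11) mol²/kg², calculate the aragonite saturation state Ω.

Ω = 0.331

α₂ = 1 / (1 + [H⁺]/K2 + [H⁺]²/(K1K2)) = 1 / (1 + 10^+2.18 + 10^+1.29)
   = 1 / (1 + 151.36 + 19.498) = 1/171.85 = 0.005819
[CO3²⁻] = α₂ × DIC = 0.005819 × 6.39 = 0.03718 mmol/kg
Ksp = 10^(−6.11) = 7.762×10^-7
Ω = [Ca²⁺][CO3²⁻]/Ksp = (6.90×10^-3)(3.718×10^-5) / 7.762×10^-7 = 0.331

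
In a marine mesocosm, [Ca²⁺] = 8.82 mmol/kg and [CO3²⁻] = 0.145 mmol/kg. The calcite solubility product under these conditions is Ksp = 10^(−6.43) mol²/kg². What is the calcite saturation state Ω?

Ω = 3.44

Ksp = 10^(−6.43) = 3.715×10^-7
Ω = [Ca²⁺][CO3²⁻]/Ksp = (8.82×10^-3)(0.145×10^-3) / 3.715×10^-7 = 3.44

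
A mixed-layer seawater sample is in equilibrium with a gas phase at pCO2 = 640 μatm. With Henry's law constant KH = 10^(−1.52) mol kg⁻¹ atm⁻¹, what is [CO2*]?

[CO2*] = 19.3 μmol/kg

KH = 10^(−1.52) = 3.020×10^-2 mol kg⁻¹ atm⁻¹
[CO2*] = KH · pCO2 = 3.020×10^-2 × 640×10^-6 atm = 1.93×10^-5 mol/kg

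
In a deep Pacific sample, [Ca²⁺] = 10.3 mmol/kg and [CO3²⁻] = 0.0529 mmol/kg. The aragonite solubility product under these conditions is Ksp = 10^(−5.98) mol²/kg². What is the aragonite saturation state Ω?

Ω = 0.520

Ksp = 10^(−5.98) = 1.047×10^-6
Ω = [Ca²⁺][CO3²⁻]/Ksp = (10.3×10^-3)(0.0529×10^-3) / 1.047×10^-6 = 0.520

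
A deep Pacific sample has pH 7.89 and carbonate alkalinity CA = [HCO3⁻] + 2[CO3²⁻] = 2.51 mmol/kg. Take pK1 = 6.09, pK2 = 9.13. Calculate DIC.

CA = [HCO3⁻] + 2[CO3²⁻] = (α₁ + 2α₂)·DIC
At pH 7.89: [H⁺]/K1 = 10^-1.80 = 0.015849, K2/[H⁺] = 10^-1.24 = 0.057544
α₁ = 1/(1 + 0.015849 + 0.057544) = 1/1.0734 = 0.9316; α₂ = α₁·K2/[H⁺] = 0.05361
α₁ + 2α₂ = 1.0388
DIC = CA / (α₁ + 2α₂) = 2.51 / 1.0388 = 2.42 mmol/kg

DIC = 2.42 mmol/kg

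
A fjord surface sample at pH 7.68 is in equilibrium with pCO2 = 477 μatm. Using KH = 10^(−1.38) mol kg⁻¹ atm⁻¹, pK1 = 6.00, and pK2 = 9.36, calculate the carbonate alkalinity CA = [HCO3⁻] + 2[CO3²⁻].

CA = 0.992 mmol/kg

[CO2*] = KH · pCO2 = 10^(−1.38) × 477×10^-6 = 1.988×10^-5 mol/kg
α₀ = 1/(1 + K1/[H⁺] + K1K2/[H⁺]²) = 1/(1 + 10^+1.68 + 10^+0.00) = 0.02005
DIC = [CO2*]/α₀ = 1.988×10^-5 / 0.02005 = 0.9915 mmol/kg
CA = (α₁ + 2α₂)·DIC = (0.9599 + 2×0.02005) × 0.9915 = 0.992 mmol/kg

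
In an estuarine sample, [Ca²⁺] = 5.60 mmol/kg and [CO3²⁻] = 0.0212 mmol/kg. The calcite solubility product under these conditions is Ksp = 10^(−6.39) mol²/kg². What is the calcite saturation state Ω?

Ω = 0.291

Ksp = 10^(−6.39) = 4.074×10^-7
Ω = [Ca²⁺][CO3²⁻]/Ksp = (5.60×10^-3)(0.0212×10^-3) / 4.074×10^-7 = 0.291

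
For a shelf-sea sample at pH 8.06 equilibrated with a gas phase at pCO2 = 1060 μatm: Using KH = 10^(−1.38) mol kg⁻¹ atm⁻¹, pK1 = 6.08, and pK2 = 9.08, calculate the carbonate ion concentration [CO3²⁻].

[CO2*] = KH · pCO2 = 10^(−1.38) × 1060×10^-6 = 4.419×10^-5 mol/kg
α₀ = 1/(1 + K1/[H⁺] + K1K2/[H⁺]²) = 1/(1 + 10^+1.98 + 10^+0.96) = 0.009468
DIC = [CO2*]/α₀ = 4.419×10^-5 / 0.009468 = 4.667 mmol/kg
[CO3²⁻] = α₂·DIC; α₂ = 0.08635, so [CO3²⁻] = 0.08635 × 4.667 = 0.403 mmol/kg

[CO3²⁻] = 0.403 mmol/kg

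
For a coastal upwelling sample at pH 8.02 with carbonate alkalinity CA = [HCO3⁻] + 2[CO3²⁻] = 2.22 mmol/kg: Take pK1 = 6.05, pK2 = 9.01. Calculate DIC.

CA = [HCO3⁻] + 2[CO3²⁻] = (α₁ + 2α₂)·DIC
At pH 8.02: [H⁺]/K1 = 10^-1.97 = 0.010715, K2/[H⁺] = 10^-0.99 = 0.10233
α₁ = 1/(1 + 0.010715 + 0.10233) = 1/1.1130 = 0.8984; α₂ = α₁·K2/[H⁺] = 0.09194
α₁ + 2α₂ = 1.0823
DIC = CA / (α₁ + 2α₂) = 2.22 / 1.0823 = 2.05 mmol/kg

DIC = 2.05 mmol/kg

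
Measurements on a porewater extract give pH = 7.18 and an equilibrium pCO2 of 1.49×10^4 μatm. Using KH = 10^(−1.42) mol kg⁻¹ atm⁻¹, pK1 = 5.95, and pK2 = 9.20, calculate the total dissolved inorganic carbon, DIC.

DIC = 10.3 mmol/kg

[CO2*] = KH · pCO2 = 10^(−1.42) × 1.49×10^4×10^-6 = 5.665×10^-4 mol/kg
α₀ = 1/(1 + K1/[H⁺] + K1K2/[H⁺]²) = 1/(1 + 10^+1.23 + 10^-0.79) = 0.05511
DIC = [CO2*]/α₀ = 5.665×10^-4 / 0.05511 = 10.3 mmol/kg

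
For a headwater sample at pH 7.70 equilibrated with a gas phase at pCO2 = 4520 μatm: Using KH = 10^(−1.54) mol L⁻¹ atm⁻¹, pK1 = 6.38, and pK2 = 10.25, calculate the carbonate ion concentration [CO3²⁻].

[CO2*] = KH · pCO2 = 10^(−1.54) × 4520×10^-6 = 1.304×10^-4 mol/L
α₀ = 1/(1 + K1/[H⁺] + K1K2/[H⁺]²) = 1/(1 + 10^+1.32 + 10^-1.23) = 0.04555
DIC = [CO2*]/α₀ = 1.304×10^-4 / 0.04555 = 2.862 mmol/L
[CO3²⁻] = α₂·DIC; α₂ = 0.002682, so [CO3²⁻] = 0.002682 × 2.862 = 0.00768 mmol/L = 7.68 μmol/L

[CO3²⁻] = 7.68 μmol/L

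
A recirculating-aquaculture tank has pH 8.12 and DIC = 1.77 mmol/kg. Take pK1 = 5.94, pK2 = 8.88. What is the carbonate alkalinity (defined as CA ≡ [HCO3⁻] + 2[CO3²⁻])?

CA = 2.02 mmol/kg

CA = [HCO3⁻] + 2[CO3²⁻] = (α₁ + 2α₂)·DIC
At pH 8.12: [H⁺]/K1 = 10^-2.18 = 0.0066069, K2/[H⁺] = 10^-0.76 = 0.17378
α₁ = 1/(1 + 0.0066069 + 0.17378) = 1/1.1804 = 0.8472; α₂ = α₁·K2/[H⁺] = 0.1472
α₁ + 2α₂ = 1.1416
CA = 1.1416 × 1.77 = 2.02 mmol/kg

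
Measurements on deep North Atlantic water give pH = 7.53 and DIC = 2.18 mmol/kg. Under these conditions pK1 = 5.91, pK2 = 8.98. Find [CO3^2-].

[CO3²⁻] = 0.0730 mmol/kg

α₂ = 1 / (1 + [H⁺]/K2 + [H⁺]²/(K1K2)) = 1 / (1 + 10^+1.45 + 10^-0.17)
   = 1 / (1 + 28.184 + 0.67608) = 1/29.860 = 0.03349
[CO3²⁻] = α₂ × DIC = 0.03349 × 2.18 = 0.0730 mmol/kg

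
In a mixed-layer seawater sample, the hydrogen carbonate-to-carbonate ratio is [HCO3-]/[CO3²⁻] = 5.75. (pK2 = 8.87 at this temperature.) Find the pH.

pH = 8.11

From K2 = [H⁺][CO3²⁻]/[HCO3-]:  pH = pK2 − log₁₀([HCO3-]/[CO3²⁻])
log₁₀(5.75) = +0.760
pH = 8.87 − (+0.760) = 8.11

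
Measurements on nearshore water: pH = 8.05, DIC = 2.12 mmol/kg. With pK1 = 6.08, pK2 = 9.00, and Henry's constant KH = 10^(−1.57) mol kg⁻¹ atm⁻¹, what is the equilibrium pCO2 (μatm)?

pCO2 = 752 μatm

α₀ = 1 / (1 + K1/[H⁺] + K1K2/[H⁺]²) = 1 / (1 + 10^+1.97 + 10^+1.02)
   = 1 / (1 + 93.325 + 10.471) = 1/104.80 = 0.009542
[CO2*] = α₀ × DIC = 0.009542 × 2.12 = 0.02023 mmol/kg
pCO2 = [CO2*]/KH = 2.023×10^-5 / 2.692×10^-2 = 752 μatm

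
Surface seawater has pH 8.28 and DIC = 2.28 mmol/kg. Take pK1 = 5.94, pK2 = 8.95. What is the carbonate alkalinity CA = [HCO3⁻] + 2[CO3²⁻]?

CA = [HCO3⁻] + 2[CO3²⁻] = (α₁ + 2α₂)·DIC
At pH 8.28: [H⁺]/K1 = 10^-2.34 = 0.0045709, K2/[H⁺] = 10^-0.67 = 0.21380
α₁ = 1/(1 + 0.0045709 + 0.21380) = 1/1.2184 = 0.8208; α₂ = α₁·K2/[H⁺] = 0.1755
α₁ + 2α₂ = 1.1717
CA = 1.1717 × 2.28 = 2.67 mmol/kg

CA = 2.67 mmol/kg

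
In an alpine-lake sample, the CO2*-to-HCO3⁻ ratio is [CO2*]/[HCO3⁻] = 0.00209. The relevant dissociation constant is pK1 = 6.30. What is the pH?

From K1 = [H⁺][HCO3⁻]/[CO2*]:  pH = pK1 − log₁₀([CO2*]/[HCO3⁻])
log₁₀(0.00209) = -2.680
pH = 6.30 − (-2.680) = 8.98

pH = 8.98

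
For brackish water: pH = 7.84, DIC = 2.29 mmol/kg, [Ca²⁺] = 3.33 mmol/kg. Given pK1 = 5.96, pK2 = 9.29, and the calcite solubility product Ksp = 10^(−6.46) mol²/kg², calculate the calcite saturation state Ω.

Ω = 0.744

α₂ = 1 / (1 + [H⁺]/K2 + [H⁺]²/(K1K2)) = 1 / (1 + 10^+1.45 + 10^-0.43)
   = 1 / (1 + 28.184 + 0.37154) = 1/29.555 = 0.03383
[CO3²⁻] = α₂ × DIC = 0.03383 × 2.29 = 0.07748 mmol/kg
Ksp = 10^(−6.46) = 3.467×10^-7
Ω = [Ca²⁺][CO3²⁻]/Ksp = (3.33×10^-3)(7.748×10^-5) / 3.467×10^-7 = 0.744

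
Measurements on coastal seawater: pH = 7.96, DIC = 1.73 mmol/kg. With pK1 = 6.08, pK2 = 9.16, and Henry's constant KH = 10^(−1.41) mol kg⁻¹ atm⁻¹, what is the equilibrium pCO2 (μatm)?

α₀ = 1 / (1 + K1/[H⁺] + K1K2/[H⁺]²) = 1 / (1 + 10^+1.88 + 10^+0.68)
   = 1 / (1 + 75.858 + 4.7863) = 1/81.644 = 0.01225
[CO2*] = α₀ × DIC = 0.01225 × 1.73 = 0.02119 mmol/kg
pCO2 = [CO2*]/KH = 2.119×10^-5 / 3.890×10^-2 = 545 μatm

pCO2 = 545 μatm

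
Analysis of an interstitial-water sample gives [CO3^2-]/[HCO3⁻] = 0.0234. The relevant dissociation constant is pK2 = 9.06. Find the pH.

pH = 7.43

From K2 = [H⁺][CO3^2-]/[HCO3⁻]:  pH = pK2 + log₁₀([CO3^2-]/[HCO3⁻])
log₁₀(0.0234) = -1.631
pH = 9.06 + (-1.631) = 7.43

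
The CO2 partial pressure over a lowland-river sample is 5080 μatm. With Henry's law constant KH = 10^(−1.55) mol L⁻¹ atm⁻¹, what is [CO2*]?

[CO2*] = 143 μmol/L

KH = 10^(−1.55) = 2.818×10^-2 mol L⁻¹ atm⁻¹
[CO2*] = KH · pCO2 = 2.818×10^-2 × 5080×10^-6 atm = 1.43×10^-4 mol/L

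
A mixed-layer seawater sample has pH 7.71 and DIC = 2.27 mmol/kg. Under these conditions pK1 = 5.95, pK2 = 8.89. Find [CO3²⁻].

[CO3²⁻] = 0.138 mmol/kg

α₂ = 1 / (1 + [H⁺]/K2 + [H⁺]²/(K1K2)) = 1 / (1 + 10^+1.18 + 10^-0.58)
   = 1 / (1 + 15.136 + 0.26303) = 1/16.399 = 0.06098
[CO3²⁻] = α₂ × DIC = 0.06098 × 2.27 = 0.138 mmol/kg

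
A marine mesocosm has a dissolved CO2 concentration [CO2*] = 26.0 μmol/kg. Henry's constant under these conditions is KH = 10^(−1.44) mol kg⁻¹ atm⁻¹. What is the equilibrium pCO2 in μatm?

pCO2 = 716 μatm

KH = 10^(−1.44) = 3.631×10^-2 mol kg⁻¹ atm⁻¹
pCO2 = [CO2*]/KH = 26.0×10^-6 / 3.631×10^-2 = 7.16×10^-4 atm = 716 μatm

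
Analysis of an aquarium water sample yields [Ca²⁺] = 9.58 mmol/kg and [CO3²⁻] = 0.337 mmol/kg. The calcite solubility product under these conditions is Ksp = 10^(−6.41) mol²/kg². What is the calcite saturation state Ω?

Ω = 8.30

Ksp = 10^(−6.41) = 3.890×10^-7
Ω = [Ca²⁺][CO3²⁻]/Ksp = (9.58×10^-3)(0.337×10^-3) / 3.890×10^-7 = 8.30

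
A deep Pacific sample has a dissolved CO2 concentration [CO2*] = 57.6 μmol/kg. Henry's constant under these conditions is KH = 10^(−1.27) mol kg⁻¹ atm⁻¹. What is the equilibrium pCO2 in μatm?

KH = 10^(−1.27) = 5.370×10^-2 mol kg⁻¹ atm⁻¹
pCO2 = [CO2*]/KH = 57.6×10^-6 / 5.370×10^-2 = 1.07×10^-3 atm = 1070 μatm

pCO2 = 1070 μatm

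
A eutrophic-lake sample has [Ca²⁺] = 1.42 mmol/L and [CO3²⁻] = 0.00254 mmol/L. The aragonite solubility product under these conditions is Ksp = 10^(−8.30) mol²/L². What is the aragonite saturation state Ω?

Ω = 0.720

Ksp = 10^(−8.30) = 5.012×10^-9
Ω = [Ca²⁺][CO3²⁻]/Ksp = (1.42×10^-3)(0.00254×10^-3) / 5.012×10^-9 = 0.720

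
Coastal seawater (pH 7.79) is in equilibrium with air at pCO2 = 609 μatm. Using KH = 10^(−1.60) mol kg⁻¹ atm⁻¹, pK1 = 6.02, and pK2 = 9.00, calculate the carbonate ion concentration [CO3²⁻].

[CO2*] = KH · pCO2 = 10^(−1.60) × 609×10^-6 = 1.530×10^-5 mol/kg
α₀ = 1/(1 + K1/[H⁺] + K1K2/[H⁺]²) = 1/(1 + 10^+1.77 + 10^+0.56) = 0.01574
DIC = [CO2*]/α₀ = 1.530×10^-5 / 0.01574 = 0.9716 mmol/kg
[CO3²⁻] = α₂·DIC; α₂ = 0.05716, so [CO3²⁻] = 0.05716 × 0.9716 = 0.0555 mmol/kg

[CO3²⁻] = 0.0555 mmol/kg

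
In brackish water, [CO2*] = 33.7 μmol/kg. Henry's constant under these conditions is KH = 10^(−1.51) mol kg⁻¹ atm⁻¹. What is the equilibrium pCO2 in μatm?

pCO2 = 1090 μatm

KH = 10^(−1.51) = 3.090×10^-2 mol kg⁻¹ atm⁻¹
pCO2 = [CO2*]/KH = 33.7×10^-6 / 3.090×10^-2 = 1.09×10^-3 atm = 1090 μatm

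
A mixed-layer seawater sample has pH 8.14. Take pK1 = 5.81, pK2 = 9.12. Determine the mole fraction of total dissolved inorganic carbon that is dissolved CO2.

α₀ = 1 / (1 + K1/[H⁺] + K1K2/[H⁺]²) = 1 / (1 + 10^+2.33 + 10^+1.35)
   = 1 / (1 + 213.80 + 22.387) = 1/237.18 = 0.004216

α₀ = 0.00422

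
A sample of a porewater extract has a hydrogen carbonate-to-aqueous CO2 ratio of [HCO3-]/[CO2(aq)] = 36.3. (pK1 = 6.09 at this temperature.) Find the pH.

pH = 7.65

From K1 = [H⁺][HCO3-]/[CO2(aq)]:  pH = pK1 + log₁₀([HCO3-]/[CO2(aq)])
log₁₀(36.3) = +1.560
pH = 6.09 + (+1.560) = 7.65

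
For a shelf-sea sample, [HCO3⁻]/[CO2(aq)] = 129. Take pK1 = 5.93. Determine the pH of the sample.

pH = 8.04

From K1 = [H⁺][HCO3⁻]/[CO2(aq)]:  pH = pK1 + log₁₀([HCO3⁻]/[CO2(aq)])
log₁₀(129) = +2.111
pH = 5.93 + (+2.111) = 8.04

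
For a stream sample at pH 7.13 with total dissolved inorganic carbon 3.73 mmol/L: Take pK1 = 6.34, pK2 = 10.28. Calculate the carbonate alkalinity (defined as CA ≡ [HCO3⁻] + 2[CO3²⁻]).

CA = [HCO3⁻] + 2[CO3²⁻] = (α₁ + 2α₂)·DIC
At pH 7.13: [H⁺]/K1 = 10^-0.79 = 0.16218, K2/[H⁺] = 10^-3.15 = 0.00070795
α₁ = 1/(1 + 0.16218 + 0.00070795) = 1/1.1629 = 0.8599; α₂ = α₁·K2/[H⁺] = 0.0006088
α₁ + 2α₂ = 0.8611
CA = 0.8611 × 3.73 = 3.21 mmol/L

CA = 3.21 mmol/L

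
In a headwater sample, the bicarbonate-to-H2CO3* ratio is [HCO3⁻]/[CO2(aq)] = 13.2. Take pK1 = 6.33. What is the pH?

pH = 7.45

From K1 = [H⁺][HCO3⁻]/[CO2(aq)]:  pH = pK1 + log₁₀([HCO3⁻]/[CO2(aq)])
log₁₀(13.2) = +1.121
pH = 6.33 + (+1.121) = 7.45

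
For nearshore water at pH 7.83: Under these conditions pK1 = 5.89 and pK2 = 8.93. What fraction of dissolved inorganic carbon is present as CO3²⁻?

α₂ = 1 / (1 + [H⁺]/K2 + [H⁺]²/(K1K2)) = 1 / (1 + 10^+1.10 + 10^-0.84)
   = 1 / (1 + 12.589 + 0.14454) = 1/13.734 = 0.07281

α₂ = 0.0728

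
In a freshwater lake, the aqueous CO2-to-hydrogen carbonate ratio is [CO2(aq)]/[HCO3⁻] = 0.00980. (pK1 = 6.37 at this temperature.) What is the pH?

From K1 = [H⁺][HCO3⁻]/[CO2(aq)]:  pH = pK1 − log₁₀([CO2(aq)]/[HCO3⁻])
log₁₀(0.00980) = -2.009
pH = 6.37 − (-2.009) = 8.38

pH = 8.38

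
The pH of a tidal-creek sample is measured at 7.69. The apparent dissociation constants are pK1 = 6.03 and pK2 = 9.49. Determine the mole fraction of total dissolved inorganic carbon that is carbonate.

α₂ = 1 / (1 + [H⁺]/K2 + [H⁺]²/(K1K2)) = 1 / (1 + 10^+1.80 + 10^+0.14)
   = 1 / (1 + 63.096 + 1.3804) = 1/65.476 = 0.01527

α₂ = 0.0153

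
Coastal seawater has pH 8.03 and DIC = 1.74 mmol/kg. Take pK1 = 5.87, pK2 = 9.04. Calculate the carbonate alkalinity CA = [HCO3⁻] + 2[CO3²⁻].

CA = 1.88 mmol/kg

CA = [HCO3⁻] + 2[CO3²⁻] = (α₁ + 2α₂)·DIC
At pH 8.03: [H⁺]/K1 = 10^-2.16 = 0.0069183, K2/[H⁺] = 10^-1.01 = 0.097724
α₁ = 1/(1 + 0.0069183 + 0.097724) = 1/1.1046 = 0.9053; α₂ = α₁·K2/[H⁺] = 0.08847
α₁ + 2α₂ = 1.0822
CA = 1.0822 × 1.74 = 1.88 mmol/kg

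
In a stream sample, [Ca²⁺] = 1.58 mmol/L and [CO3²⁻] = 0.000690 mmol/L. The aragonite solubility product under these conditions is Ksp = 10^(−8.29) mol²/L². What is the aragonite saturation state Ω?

Ksp = 10^(−8.29) = 5.129×10^-9
Ω = [Ca²⁺][CO3²⁻]/Ksp = (1.58×10^-3)(0.000690×10^-3) / 5.129×10^-9 = 0.213

Ω = 0.213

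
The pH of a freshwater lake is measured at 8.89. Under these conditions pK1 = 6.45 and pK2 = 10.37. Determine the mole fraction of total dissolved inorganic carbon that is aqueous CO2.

α₀ = 1 / (1 + K1/[H⁺] + K1K2/[H⁺]²) = 1 / (1 + 10^+2.44 + 10^+0.96)
   = 1 / (1 + 275.42 + 9.1201) = 1/285.54 = 0.003502

α₀ = 0.00350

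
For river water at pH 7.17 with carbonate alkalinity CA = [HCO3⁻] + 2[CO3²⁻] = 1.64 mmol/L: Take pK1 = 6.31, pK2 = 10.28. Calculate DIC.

DIC = 1.86 mmol/L

CA = [HCO3⁻] + 2[CO3²⁻] = (α₁ + 2α₂)·DIC
At pH 7.17: [H⁺]/K1 = 10^-0.86 = 0.13804, K2/[H⁺] = 10^-3.11 = 0.00077625
α₁ = 1/(1 + 0.13804 + 0.00077625) = 1/1.1388 = 0.8781; α₂ = α₁·K2/[H⁺] = 0.0006816
α₁ + 2α₂ = 0.8795
DIC = CA / (α₁ + 2α₂) = 1.64 / 0.8795 = 1.86 mmol/L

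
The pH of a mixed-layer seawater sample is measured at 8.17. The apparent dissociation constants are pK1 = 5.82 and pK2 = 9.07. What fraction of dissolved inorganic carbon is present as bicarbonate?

α₁ = 0.885

α₁ = 1 / (1 + [H⁺]/K1 + K2/[H⁺]) = 1 / (1 + 10^-2.35 + 10^-0.90)
   = 1 / (1 + 0.0044668 + 0.12589) = 1/1.1304 = 0.8847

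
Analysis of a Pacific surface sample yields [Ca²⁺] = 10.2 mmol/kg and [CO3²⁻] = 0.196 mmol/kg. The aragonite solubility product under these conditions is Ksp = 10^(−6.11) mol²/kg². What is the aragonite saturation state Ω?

Ω = 2.58

Ksp = 10^(−6.11) = 7.762×10^-7
Ω = [Ca²⁺][CO3²⁻]/Ksp = (10.2×10^-3)(0.196×10^-3) / 7.762×10^-7 = 2.58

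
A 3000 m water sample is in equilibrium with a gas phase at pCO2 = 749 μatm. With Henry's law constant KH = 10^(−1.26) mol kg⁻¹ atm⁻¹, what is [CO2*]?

KH = 10^(−1.26) = 5.495×10^-2 mol kg⁻¹ atm⁻¹
[CO2*] = KH · pCO2 = 5.495×10^-2 × 749×10^-6 atm = 4.12×10^-5 mol/kg

[CO2*] = 41.2 μmol/kg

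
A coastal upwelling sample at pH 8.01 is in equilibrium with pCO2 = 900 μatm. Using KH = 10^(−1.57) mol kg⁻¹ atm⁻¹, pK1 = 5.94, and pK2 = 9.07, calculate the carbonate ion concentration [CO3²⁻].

[CO2*] = KH · pCO2 = 10^(−1.57) × 900×10^-6 = 2.422×10^-5 mol/kg
α₀ = 1/(1 + K1/[H⁺] + K1K2/[H⁺]²) = 1/(1 + 10^+2.07 + 10^+1.01) = 0.007769
DIC = [CO2*]/α₀ = 2.422×10^-5 / 0.007769 = 3.118 mmol/kg
[CO3²⁻] = α₂·DIC; α₂ = 0.07950, so [CO3²⁻] = 0.07950 × 3.118 = 0.248 mmol/kg

[CO3²⁻] = 0.248 mmol/kg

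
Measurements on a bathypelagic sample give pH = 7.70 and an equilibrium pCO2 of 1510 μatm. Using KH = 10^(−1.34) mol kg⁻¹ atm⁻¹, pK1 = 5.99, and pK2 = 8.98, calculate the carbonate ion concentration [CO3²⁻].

[CO3²⁻] = 0.186 mmol/kg

[CO2*] = KH · pCO2 = 10^(−1.34) × 1510×10^-6 = 6.902×10^-5 mol/kg
α₀ = 1/(1 + K1/[H⁺] + K1K2/[H⁺]²) = 1/(1 + 10^+1.71 + 10^+0.43) = 0.01819
DIC = [CO2*]/α₀ = 6.902×10^-5 / 0.01819 = 3.795 mmol/kg
[CO3²⁻] = α₂·DIC; α₂ = 0.04896, so [CO3²⁻] = 0.04896 × 3.795 = 0.186 mmol/kg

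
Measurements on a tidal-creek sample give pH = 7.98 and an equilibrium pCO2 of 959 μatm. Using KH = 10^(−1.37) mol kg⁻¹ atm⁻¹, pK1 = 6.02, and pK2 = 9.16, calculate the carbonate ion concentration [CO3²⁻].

[CO3²⁻] = 0.247 mmol/kg

[CO2*] = KH · pCO2 = 10^(−1.37) × 959×10^-6 = 4.091×10^-5 mol/kg
α₀ = 1/(1 + K1/[H⁺] + K1K2/[H⁺]²) = 1/(1 + 10^+1.96 + 10^+0.78) = 0.01018
DIC = [CO2*]/α₀ = 4.091×10^-5 / 0.01018 = 4.018 mmol/kg
[CO3²⁻] = α₂·DIC; α₂ = 0.06134, so [CO3²⁻] = 0.06134 × 4.018 = 0.247 mmol/kg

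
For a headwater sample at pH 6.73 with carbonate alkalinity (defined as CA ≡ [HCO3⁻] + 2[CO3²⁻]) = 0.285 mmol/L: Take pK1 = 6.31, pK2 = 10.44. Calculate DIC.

DIC = 0.393 mmol/L

CA = [HCO3⁻] + 2[CO3²⁻] = (α₁ + 2α₂)·DIC
At pH 6.73: [H⁺]/K1 = 10^-0.42 = 0.38019, K2/[H⁺] = 10^-3.71 = 0.00019498
α₁ = 1/(1 + 0.38019 + 0.00019498) = 1/1.3804 = 0.7244; α₂ = α₁·K2/[H⁺] = 0.0001413
α₁ + 2α₂ = 0.7247
DIC = CA / (α₁ + 2α₂) = 0.285 / 0.7247 = 0.393 mmol/L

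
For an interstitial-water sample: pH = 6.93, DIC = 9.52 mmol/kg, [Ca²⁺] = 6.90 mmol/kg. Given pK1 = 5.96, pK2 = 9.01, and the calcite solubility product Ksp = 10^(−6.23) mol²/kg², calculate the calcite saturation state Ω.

α₂ = 1 / (1 + [H⁺]/K2 + [H⁺]²/(K1K2)) = 1 / (1 + 10^+2.08 + 10^+1.11)
   = 1 / (1 + 120.23 + 12.882) = 1/134.11 = 0.007457
[CO3²⁻] = α₂ × DIC = 0.007457 × 9.52 = 0.07099 mmol/kg
Ksp = 10^(−6.23) = 5.888×10^-7
Ω = [Ca²⁺][CO3²⁻]/Ksp = (6.90×10^-3)(7.099×10^-5) / 5.888×10^-7 = 0.832

Ω = 0.832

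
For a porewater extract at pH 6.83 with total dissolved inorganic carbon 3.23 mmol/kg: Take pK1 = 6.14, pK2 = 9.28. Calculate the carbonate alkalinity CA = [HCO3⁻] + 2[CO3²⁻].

CA = [HCO3⁻] + 2[CO3²⁻] = (α₁ + 2α₂)·DIC
At pH 6.83: [H⁺]/K1 = 10^-0.69 = 0.20417, K2/[H⁺] = 10^-2.45 = 0.0035481
α₁ = 1/(1 + 0.20417 + 0.0035481) = 1/1.2077 = 0.8280; α₂ = α₁·K2/[H⁺] = 0.002938
α₁ + 2α₂ = 0.8339
CA = 0.8339 × 3.23 = 2.69 mmol/kg

CA = 2.69 mmol/kg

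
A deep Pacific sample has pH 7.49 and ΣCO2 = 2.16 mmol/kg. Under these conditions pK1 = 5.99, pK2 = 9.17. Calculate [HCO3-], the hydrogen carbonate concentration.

[HCO3⁻] = 2.05 mmol/kg

α₁ = 1 / (1 + [H⁺]/K1 + K2/[H⁺]) = 1 / (1 + 10^-1.50 + 10^-1.68)
   = 1 / (1 + 0.031623 + 0.020893) = 1/1.0525 = 0.9501
[HCO3⁻] = α₁ × DIC = 0.9501 × 2.16 = 2.05 mmol/kg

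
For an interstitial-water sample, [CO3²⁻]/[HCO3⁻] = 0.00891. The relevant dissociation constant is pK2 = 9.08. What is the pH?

pH = 7.03

From K2 = [H⁺][CO3²⁻]/[HCO3⁻]:  pH = pK2 + log₁₀([CO3²⁻]/[HCO3⁻])
log₁₀(0.00891) = -2.050
pH = 9.08 + (-2.050) = 7.03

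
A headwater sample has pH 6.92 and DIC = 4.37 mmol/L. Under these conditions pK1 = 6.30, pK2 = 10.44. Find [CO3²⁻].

[CO3²⁻] = 1.06 μmol/L

α₂ = 1 / (1 + [H⁺]/K2 + [H⁺]²/(K1K2)) = 1 / (1 + 10^+3.52 + 10^+2.90)
   = 1 / (1 + 3311.3 + 794.33) = 1/4106.6 = 0.0002435
[CO3²⁻] = α₂ × DIC = 0.0002435 × 4.37 = 0.00106 mmol/L = 1.06 μmol/L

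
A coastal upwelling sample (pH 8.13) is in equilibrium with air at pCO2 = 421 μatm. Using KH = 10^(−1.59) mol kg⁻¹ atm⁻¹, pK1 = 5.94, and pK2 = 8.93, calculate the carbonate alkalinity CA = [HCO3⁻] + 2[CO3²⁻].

[CO2*] = KH · pCO2 = 10^(−1.59) × 421×10^-6 = 1.082×10^-5 mol/kg
α₀ = 1/(1 + K1/[H⁺] + K1K2/[H⁺]²) = 1/(1 + 10^+2.19 + 10^+1.39) = 0.005542
DIC = [CO2*]/α₀ = 1.082×10^-5 / 0.005542 = 1.952 mmol/kg
CA = (α₁ + 2α₂)·DIC = (0.8584 + 2×0.1360) × 1.952 = 2.21 mmol/kg

CA = 2.21 mmol/kg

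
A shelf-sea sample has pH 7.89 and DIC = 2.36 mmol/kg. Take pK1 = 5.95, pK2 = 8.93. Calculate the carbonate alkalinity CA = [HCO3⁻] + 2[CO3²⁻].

CA = 2.53 mmol/kg

CA = [HCO3⁻] + 2[CO3²⁻] = (α₁ + 2α₂)·DIC
At pH 7.89: [H⁺]/K1 = 10^-1.94 = 0.011482, K2/[H⁺] = 10^-1.04 = 0.091201
α₁ = 1/(1 + 0.011482 + 0.091201) = 1/1.1027 = 0.9069; α₂ = α₁·K2/[H⁺] = 0.08271
α₁ + 2α₂ = 1.0723
CA = 1.0723 × 2.36 = 2.53 mmol/kg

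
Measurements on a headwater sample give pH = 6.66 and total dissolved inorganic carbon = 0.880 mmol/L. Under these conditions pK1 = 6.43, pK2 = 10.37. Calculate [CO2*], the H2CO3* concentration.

[CO2*] = 0.326 mmol/L

α₀ = 1 / (1 + K1/[H⁺] + K1K2/[H⁺]²) = 1 / (1 + 10^+0.23 + 10^-3.48)
   = 1 / (1 + 1.6982 + 0.00033113) = 1/2.6986 = 0.3706
[CO2*] = α₀ × DIC = 0.3706 × 0.880 = 0.326 mmol/L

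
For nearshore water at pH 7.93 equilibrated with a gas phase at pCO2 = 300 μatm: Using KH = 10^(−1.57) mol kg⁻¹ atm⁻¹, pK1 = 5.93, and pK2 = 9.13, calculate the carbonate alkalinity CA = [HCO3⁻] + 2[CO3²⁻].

CA = 0.909 mmol/kg

[CO2*] = KH · pCO2 = 10^(−1.57) × 300×10^-6 = 8.075×10^-6 mol/kg
α₀ = 1/(1 + K1/[H⁺] + K1K2/[H⁺]²) = 1/(1 + 10^+2.00 + 10^+0.80) = 0.009319
DIC = [CO2*]/α₀ = 8.075×10^-6 / 0.009319 = 0.8665 mmol/kg
CA = (α₁ + 2α₂)·DIC = (0.9319 + 2×0.05880) × 0.8665 = 0.909 mmol/kg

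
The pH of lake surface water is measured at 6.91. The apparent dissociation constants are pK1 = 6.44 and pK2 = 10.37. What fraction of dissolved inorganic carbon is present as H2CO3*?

α₀ = 1 / (1 + K1/[H⁺] + K1K2/[H⁺]²) = 1 / (1 + 10^+0.47 + 10^-2.99)
   = 1 / (1 + 2.9512 + 0.0010233) = 1/3.9522 = 0.2530

α₀ = 0.253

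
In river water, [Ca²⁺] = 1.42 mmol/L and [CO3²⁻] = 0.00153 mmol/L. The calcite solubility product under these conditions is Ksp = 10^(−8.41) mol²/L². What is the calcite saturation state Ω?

Ω = 0.558

Ksp = 10^(−8.41) = 3.890×10^-9
Ω = [Ca²⁺][CO3²⁻]/Ksp = (1.42×10^-3)(0.00153×10^-3) / 3.890×10^-9 = 0.558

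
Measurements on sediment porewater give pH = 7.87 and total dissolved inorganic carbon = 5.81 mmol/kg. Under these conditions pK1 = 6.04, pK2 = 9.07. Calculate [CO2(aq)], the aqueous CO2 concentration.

α₀ = 1 / (1 + K1/[H⁺] + K1K2/[H⁺]²) = 1 / (1 + 10^+1.83 + 10^+0.63)
   = 1 / (1 + 67.608 + 4.2658) = 1/72.874 = 0.01372
[CO2*] = α₀ × DIC = 0.01372 × 5.81 = 0.0797 mmol/kg

[CO2*] = 0.0797 mmol/kg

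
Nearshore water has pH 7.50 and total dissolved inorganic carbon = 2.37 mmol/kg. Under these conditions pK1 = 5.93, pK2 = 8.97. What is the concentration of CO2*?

α₀ = 1 / (1 + K1/[H⁺] + K1K2/[H⁺]²) = 1 / (1 + 10^+1.57 + 10^+0.10)
   = 1 / (1 + 37.154 + 1.2589) = 1/39.412 = 0.02537
[CO2*] = α₀ × DIC = 0.02537 × 2.37 = 0.0601 mmol/kg

[CO2*] = 0.0601 mmol/kg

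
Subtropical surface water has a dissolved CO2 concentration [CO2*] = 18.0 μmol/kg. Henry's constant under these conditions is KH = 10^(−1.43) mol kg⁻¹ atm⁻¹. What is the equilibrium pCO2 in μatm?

pCO2 = 484 μatm

KH = 10^(−1.43) = 3.715×10^-2 mol kg⁻¹ atm⁻¹
pCO2 = [CO2*]/KH = 18.0×10^-6 / 3.715×10^-2 = 4.84×10^-4 atm = 484 μatm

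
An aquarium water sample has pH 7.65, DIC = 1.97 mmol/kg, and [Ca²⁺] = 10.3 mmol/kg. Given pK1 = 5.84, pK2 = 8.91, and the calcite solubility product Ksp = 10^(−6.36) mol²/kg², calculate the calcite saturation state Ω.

α₂ = 1 / (1 + [H⁺]/K2 + [H⁺]²/(K1K2)) = 1 / (1 + 10^+1.26 + 10^-0.55)
   = 1 / (1 + 18.197 + 0.28184) = 1/19.479 = 0.05134
[CO3²⁻] = α₂ × DIC = 0.05134 × 1.97 = 0.1011 mmol/kg
Ksp = 10^(−6.36) = 4.365×10^-7
Ω = [Ca²⁺][CO3²⁻]/Ksp = (10.3×10^-3)(1.011×10^-4) / 4.365×10^-7 = 2.39

Ω = 2.39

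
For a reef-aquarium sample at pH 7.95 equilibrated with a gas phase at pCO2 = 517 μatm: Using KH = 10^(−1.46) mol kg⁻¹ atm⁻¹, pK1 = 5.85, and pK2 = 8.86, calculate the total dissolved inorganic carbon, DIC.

DIC = 2.55 mmol/kg

[CO2*] = KH · pCO2 = 10^(−1.46) × 517×10^-6 = 1.793×10^-5 mol/kg
α₀ = 1/(1 + K1/[H⁺] + K1K2/[H⁺]²) = 1/(1 + 10^+2.10 + 10^+1.19) = 0.007023
DIC = [CO2*]/α₀ = 1.793×10^-5 / 0.007023 = 2.55 mmol/kg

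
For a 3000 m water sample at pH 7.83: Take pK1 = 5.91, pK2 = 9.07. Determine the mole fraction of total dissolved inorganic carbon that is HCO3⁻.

α₁ = 1 / (1 + [H⁺]/K1 + K2/[H⁺]) = 1 / (1 + 10^-1.92 + 10^-1.24)
   = 1 / (1 + 0.012023 + 0.057544) = 1/1.0696 = 0.9350

α₁ = 0.935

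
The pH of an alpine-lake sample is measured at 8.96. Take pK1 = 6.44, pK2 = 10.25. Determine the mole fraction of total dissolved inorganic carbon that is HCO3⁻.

α₁ = 0.948

α₁ = 1 / (1 + [H⁺]/K1 + K2/[H⁺]) = 1 / (1 + 10^-2.52 + 10^-1.29)
   = 1 / (1 + 0.0030200 + 0.051286) = 1/1.0543 = 0.9485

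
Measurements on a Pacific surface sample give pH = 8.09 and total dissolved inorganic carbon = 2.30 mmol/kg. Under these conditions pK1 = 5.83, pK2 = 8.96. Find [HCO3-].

[HCO3⁻] = 2.02 mmol/kg

α₁ = 1 / (1 + [H⁺]/K1 + K2/[H⁺]) = 1 / (1 + 10^-2.26 + 10^-0.87)
   = 1 / (1 + 0.0054954 + 0.13490) = 1/1.1404 = 0.8769
[HCO3⁻] = α₁ × DIC = 0.8769 × 2.30 = 2.02 mmol/kg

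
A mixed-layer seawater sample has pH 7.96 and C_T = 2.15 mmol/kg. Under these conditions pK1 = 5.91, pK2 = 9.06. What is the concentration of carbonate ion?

[CO3²⁻] = 0.157 mmol/kg

α₂ = 1 / (1 + [H⁺]/K2 + [H⁺]²/(K1K2)) = 1 / (1 + 10^+1.10 + 10^-0.95)
   = 1 / (1 + 12.589 + 0.11220) = 1/13.701 = 0.07298
[CO3²⁻] = α₂ × DIC = 0.07298 × 2.15 = 0.157 mmol/kg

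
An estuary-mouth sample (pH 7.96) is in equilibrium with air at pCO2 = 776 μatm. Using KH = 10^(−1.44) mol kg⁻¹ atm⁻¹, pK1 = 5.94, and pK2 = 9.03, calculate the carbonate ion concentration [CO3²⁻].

[CO2*] = KH · pCO2 = 10^(−1.44) × 776×10^-6 = 2.817×10^-5 mol/kg
α₀ = 1/(1 + K1/[H⁺] + K1K2/[H⁺]²) = 1/(1 + 10^+2.02 + 10^+0.95) = 0.008724
DIC = [CO2*]/α₀ = 2.817×10^-5 / 0.008724 = 3.230 mmol/kg
[CO3²⁻] = α₂·DIC; α₂ = 0.07775, so [CO3²⁻] = 0.07775 × 3.230 = 0.251 mmol/kg

[CO3²⁻] = 0.251 mmol/kg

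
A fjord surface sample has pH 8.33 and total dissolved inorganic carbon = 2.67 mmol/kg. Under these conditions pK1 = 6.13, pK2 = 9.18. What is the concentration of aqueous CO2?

[CO2*] = 14.7 μmol/kg

α₀ = 1 / (1 + K1/[H⁺] + K1K2/[H⁺]²) = 1 / (1 + 10^+2.20 + 10^+1.35)
   = 1 / (1 + 158.49 + 22.387) = 1/181.88 = 0.005498
[CO2*] = α₀ × DIC = 0.005498 × 2.67 = 0.0147 mmol/kg = 14.7 μmol/kg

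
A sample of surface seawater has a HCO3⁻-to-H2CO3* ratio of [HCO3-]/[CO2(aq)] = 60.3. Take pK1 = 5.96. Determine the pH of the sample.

From K1 = [H⁺][HCO3-]/[CO2(aq)]:  pH = pK1 + log₁₀([HCO3-]/[CO2(aq)])
log₁₀(60.3) = +1.780
pH = 5.96 + (+1.780) = 7.74

pH = 7.74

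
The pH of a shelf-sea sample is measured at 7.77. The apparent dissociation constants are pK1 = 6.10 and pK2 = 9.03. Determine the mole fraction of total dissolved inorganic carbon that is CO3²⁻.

α₂ = 1 / (1 + [H⁺]/K2 + [H⁺]²/(K1K2)) = 1 / (1 + 10^+1.26 + 10^-0.41)
   = 1 / (1 + 18.197 + 0.38905) = 1/19.586 = 0.05106

α₂ = 0.0511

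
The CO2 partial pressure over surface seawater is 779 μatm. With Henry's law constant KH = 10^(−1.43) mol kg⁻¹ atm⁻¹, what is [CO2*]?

[CO2*] = 28.9 μmol/kg

KH = 10^(−1.43) = 3.715×10^-2 mol kg⁻¹ atm⁻¹
[CO2*] = KH · pCO2 = 3.715×10^-2 × 779×10^-6 atm = 2.89×10^-5 mol/kg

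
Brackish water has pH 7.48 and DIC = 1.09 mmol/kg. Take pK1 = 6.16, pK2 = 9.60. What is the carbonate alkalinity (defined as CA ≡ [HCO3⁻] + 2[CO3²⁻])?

CA = 1.05 mmol/kg

CA = [HCO3⁻] + 2[CO3²⁻] = (α₁ + 2α₂)·DIC
At pH 7.48: [H⁺]/K1 = 10^-1.32 = 0.047863, K2/[H⁺] = 10^-2.12 = 0.0075858
α₁ = 1/(1 + 0.047863 + 0.0075858) = 1/1.0554 = 0.9475; α₂ = α₁·K2/[H⁺] = 0.007187
α₁ + 2α₂ = 0.9618
CA = 0.9618 × 1.09 = 1.05 mmol/kg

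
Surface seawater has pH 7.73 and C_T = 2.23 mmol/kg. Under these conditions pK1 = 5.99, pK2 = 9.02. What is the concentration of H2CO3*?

[CO2*] = 0.0379 mmol/kg

α₀ = 1 / (1 + K1/[H⁺] + K1K2/[H⁺]²) = 1 / (1 + 10^+1.74 + 10^+0.45)
   = 1 / (1 + 54.954 + 2.8184) = 1/58.772 = 0.01701
[CO2*] = α₀ × DIC = 0.01701 × 2.23 = 0.0379 mmol/kg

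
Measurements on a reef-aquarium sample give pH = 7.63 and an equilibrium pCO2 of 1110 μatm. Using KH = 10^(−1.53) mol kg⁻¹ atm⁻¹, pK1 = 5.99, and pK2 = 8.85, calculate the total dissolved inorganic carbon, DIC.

DIC = 1.55 mmol/kg

[CO2*] = KH · pCO2 = 10^(−1.53) × 1110×10^-6 = 3.276×10^-5 mol/kg
α₀ = 1/(1 + K1/[H⁺] + K1K2/[H⁺]²) = 1/(1 + 10^+1.64 + 10^+0.42) = 0.02115
DIC = [CO2*]/α₀ = 3.276×10^-5 / 0.02115 = 1.55 mmol/kg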